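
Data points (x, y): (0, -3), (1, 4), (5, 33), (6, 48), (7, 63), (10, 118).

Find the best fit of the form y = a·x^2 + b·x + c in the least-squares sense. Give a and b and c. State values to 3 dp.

a = 0.942, b = 2.544, c = -1.592

Setting ∂/∂a … = 0 gives: 14323·a + 1685·b + 211·c = 17444;  1685·a + 211·b + 29·c = 2078;  211·a + 29·b + 6·c = 263.
Inverting the 3×3 Gram matrix, [a, b, c]ᵀ = [131437/139512, 354853/139512, -9252/5813]ᵀ.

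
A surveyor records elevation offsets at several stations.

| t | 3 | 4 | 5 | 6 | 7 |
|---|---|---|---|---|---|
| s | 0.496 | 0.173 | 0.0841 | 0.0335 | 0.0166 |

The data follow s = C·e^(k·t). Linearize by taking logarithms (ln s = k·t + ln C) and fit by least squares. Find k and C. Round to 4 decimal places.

k = -0.8436, C = 5.6568

Let Y = ln s. Fitting Y = k·t + ln C by least squares:
Σt = 25.0000, Σ(t)² = 135.0000, Σln s = -12.4260, Σt·ln s = -70.5659.
Equations: 135.0000·k + 25.0000·ln C = -70.5659;  25.0000·k + 5·ln C = -12.4260.
Δ = 135.0000·5 − (25.0000)² = 50.0000; k = (-70.5659·5 − 25.0000·-12.4260)/50.0000 = -0.84361, ln C = (135.0000·-12.4260 − 25.0000·-70.5659)/50.0000 = 1.73286, so C = exp(1.73286) = 5.65678.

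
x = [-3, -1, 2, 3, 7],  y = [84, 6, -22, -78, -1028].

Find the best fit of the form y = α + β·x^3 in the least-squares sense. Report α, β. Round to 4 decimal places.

α = 2.7579, β = -3.0051

Compute the Gram sums: Σ1 = 5, Σx^3 = 350, Σx^3·x^3 = 119172.
Moment sums: Σy = -1038, Σx^3·y = -357160.
Normal equations: [[5, 350]; [350, 119172]]·[α, β]ᵀ = [-1038, -357160]ᵀ.
Eliminating β: 119172·(row 1) − 350·(row 2) gives 473360·α = 119172·(-1038) − 350·(-357160) = 1305464, so α = 163183/59170.
Then β = ((-357160) − 350·(163183/59170))/119172 = -71125/23668.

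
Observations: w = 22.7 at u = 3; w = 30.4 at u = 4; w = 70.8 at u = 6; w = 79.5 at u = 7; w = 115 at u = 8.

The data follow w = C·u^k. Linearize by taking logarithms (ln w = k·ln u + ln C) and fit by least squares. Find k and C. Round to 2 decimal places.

Let Y = ln w. Fitting Y = k·ln u + ln C by least squares:
Σln u = 8.3020, Σ(ln u)² = 14.4498, Σln w = 19.9174, Σln u·ln w = 34.1780.
Equations: 14.4498·k + 8.3020·ln C = 34.1780;  8.3020·k + 5·ln C = 19.9174.
Δ = 14.4498·5 − (8.3020)² = 3.3255; k = (34.1780·5 − 8.3020·19.9174)/3.3255 = 1.66458, ln C = (14.4498·19.9174 − 8.3020·34.1780)/3.3255 = 1.21959, so C = exp(1.21959) = 3.38581.

k = 1.66, C = 3.39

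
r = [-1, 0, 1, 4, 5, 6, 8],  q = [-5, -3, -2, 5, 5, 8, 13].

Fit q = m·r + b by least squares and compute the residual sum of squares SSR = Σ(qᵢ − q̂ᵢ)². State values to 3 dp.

SSR = 3.494

MᵀM·[m, b]ᵀ = Mᵀq reads: 143·m + 23·b = 200;  23·m + 7·b = 21.
(Σr·r = 143, Σr = 23, Σ1 = 7, Σr·q = 200, Σq = 21.)
Determinant 143·7 − 23² = 472.
m = (200·7 − 23·21)/472 = 917/472; b = (143·21 − 23·200)/472 = -1597/472.
Residuals: 77/236, 181/472, -33/59, 289/472, -157/118, -129/472, 397/472; SSR = 1649/472.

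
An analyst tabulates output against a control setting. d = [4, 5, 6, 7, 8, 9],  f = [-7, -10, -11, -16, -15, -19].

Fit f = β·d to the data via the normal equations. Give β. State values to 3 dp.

The normal system AᵀA·[β]ᵀ = Aᵀf is [[271]]·[β]ᵀ = [-547]ᵀ.
β = (-547)/271 = -2.01845.

β = -2.018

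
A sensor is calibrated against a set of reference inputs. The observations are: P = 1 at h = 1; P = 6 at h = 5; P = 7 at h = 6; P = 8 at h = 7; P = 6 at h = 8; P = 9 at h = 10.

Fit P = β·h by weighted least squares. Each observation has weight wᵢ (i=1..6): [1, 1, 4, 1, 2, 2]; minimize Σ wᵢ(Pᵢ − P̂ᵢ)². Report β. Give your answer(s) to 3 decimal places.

Normal-equation sums: Σwᵢ·h·h = 547.
And Σwᵢ·h·P = 531.
Normal equations: [[547]]·[β]ᵀ = [531]ᵀ.
β = 531/547 = 0.97075.

β = 0.971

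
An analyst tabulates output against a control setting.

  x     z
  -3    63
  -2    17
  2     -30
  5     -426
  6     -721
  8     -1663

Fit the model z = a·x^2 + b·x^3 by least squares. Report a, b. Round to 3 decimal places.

a = -2.027, b = -2.996

Compute the Gram sums: Σx^2·x^2 = 6130, Σx^2·x^3 = 43426, Σx^3·x^3 = 325282.
And Σx^2·z = -142523, Σx^3·z = -1062519.
Normal equations: [[6130, 43426]; [43426, 325282]]·[a, b]ᵀ = [-142523, -1062519]ᵀ.
Δ = 6130·325282 − 43426² = 108161184.
a = ((-142523)·325282 − 43426·(-1062519))/108161184 = -27402049/13520148; b = (6130·(-1062519) − 43426·(-142523))/108161184 = -40504709/13520148.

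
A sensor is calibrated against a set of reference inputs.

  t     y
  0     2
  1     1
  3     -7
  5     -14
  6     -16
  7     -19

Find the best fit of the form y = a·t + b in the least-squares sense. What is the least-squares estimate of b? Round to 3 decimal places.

b = 2.788

AᵀA·[a, b]ᵀ = Aᵀy reads: 120·a + 22·b = -319;  22·a + 6·b = -53.
(Σt·t = 120, Σt = 22, Σ1 = 6, Σt·y = -319, Σy = -53.)
Eliminating b: 6·(row 1) − 22·(row 2) gives 236·a = 6·(-319) − 22·(-53) = -748, so a = -187/59.
Then b = ((-53) − 22·(-187/59))/6 = 329/118.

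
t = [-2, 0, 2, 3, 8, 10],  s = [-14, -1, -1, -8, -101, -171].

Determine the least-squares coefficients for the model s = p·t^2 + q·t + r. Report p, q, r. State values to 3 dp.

p = -2.051, q = 3.508, r = 0.258

Setting ∂/∂p … = 0 gives: 14209·p + 1539·q + 181·r = -23696;  1539·p + 181·q + 21·r = -2516;  181·p + 21·q + 6·r = -296.
(Σt^2·t^2 = 14209, Σt^2·t = 1539, Σt^2 = 181, Σt·t = 181, Σt = 21, Σ1 = 6, Σt^2·s = -23696, Σt·s = -2516, Σs = -296.)
Row-reducing yields p = -11965/5834, q = 20465/5834, r = 753/2917.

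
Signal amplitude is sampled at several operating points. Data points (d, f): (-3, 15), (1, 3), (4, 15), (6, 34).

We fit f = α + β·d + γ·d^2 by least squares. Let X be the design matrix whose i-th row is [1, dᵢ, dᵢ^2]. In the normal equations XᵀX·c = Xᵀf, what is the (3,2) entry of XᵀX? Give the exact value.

Row 3 ↔ basis d^2, column 2 ↔ basis d, so (XᵀX)_{3,2} = Σᵢ (d^2)·(d) = (9)·(-3) + (1)·(1) + (16)·(4) + (36)·(6) = 254.

254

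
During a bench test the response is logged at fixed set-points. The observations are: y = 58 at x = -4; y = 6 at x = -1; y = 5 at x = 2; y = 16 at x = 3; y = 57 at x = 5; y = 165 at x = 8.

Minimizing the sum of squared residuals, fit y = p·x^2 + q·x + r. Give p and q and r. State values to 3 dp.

The normal equations are: 5075·p + 607·q + 119·r = 13083;  607·p + 119·q + 13·r = 1425;  119·p + 13·q + 6·r = 307.
Row-reducing yields p = 73999/24936, q = -379309/124680, r = -22823/20780.

p = 2.968, q = -3.042, r = -1.098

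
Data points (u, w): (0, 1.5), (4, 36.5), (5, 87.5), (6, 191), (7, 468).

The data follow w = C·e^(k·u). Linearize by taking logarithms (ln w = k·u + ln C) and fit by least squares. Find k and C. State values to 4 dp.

Taking logs, ln w = k·u + ln C, so regress ln w on u.
Over the data: Σu = 22.0000, Σ(u)² = 126.0000, Σln w = 19.8752, Σu·ln w = 111.3004.
Normal system: [[126.0000, 22.0000]; [22.0000, 5]]·[k, ln C]ᵀ = [111.3004, 19.8752]ᵀ.
Solving (det = 146.0000): k = 0.81677, ln C = 0.38125, so C = exp(0.38125) = 1.46411.

k = 0.8168, C = 1.4641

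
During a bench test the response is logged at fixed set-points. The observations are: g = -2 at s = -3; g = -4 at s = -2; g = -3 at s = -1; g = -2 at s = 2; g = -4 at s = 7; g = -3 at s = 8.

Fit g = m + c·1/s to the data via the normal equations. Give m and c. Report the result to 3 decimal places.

m = -2.936, c = 0.359

The normal equations are: 6·m + (-179/168)·c = -18;  (-179/168)·m + (46489/28224)·c = 625/168.
Determinant 6·(46489/28224) − (-179/168)² = 246893/28224.
m = ((-18)·(46489/28224) − (-179/168)·(625/168))/(246893/28224) = -724927/246893; c = (6·(625/168) − (-179/168)·(-18))/(246893/28224) = 88704/246893.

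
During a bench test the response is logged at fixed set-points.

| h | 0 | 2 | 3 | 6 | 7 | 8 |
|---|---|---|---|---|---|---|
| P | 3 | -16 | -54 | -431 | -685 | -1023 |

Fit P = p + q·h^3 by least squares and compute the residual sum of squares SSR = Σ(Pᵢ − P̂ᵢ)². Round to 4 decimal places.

SSR = 5.9945

The normal equations are: 6·p + 1106·q = -2206;  1106·p + 427242·q = -853413.
Eliminating q: 427242·(row 1) − 1106·(row 2) gives 1340216·p = 427242·(-2206) − 1106·(-853413) = 1378926, so p = 689463/670108.
Then q = ((-853413) − 1106·(689463/670108))/427242 = -1340321/670108.
Residuals: 1320861/670108, -688623/670108, -171657/167527, 3325/670108, 4165/167527, 34405/670108; SSR = 4016973/670108.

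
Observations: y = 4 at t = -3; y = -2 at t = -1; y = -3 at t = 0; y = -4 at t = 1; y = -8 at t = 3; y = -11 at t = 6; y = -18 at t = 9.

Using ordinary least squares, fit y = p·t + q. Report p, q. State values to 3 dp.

p = -1.678, q = -2.403

The normal equations are: 137·p + 15·q = -266;  15·p + 7·q = -42.
det = 137·7 − 15² = 734.
p = ((-266)·7 − 15·(-42))/734 = -616/367; q = (137·(-42) − 15·(-266))/734 = -882/367.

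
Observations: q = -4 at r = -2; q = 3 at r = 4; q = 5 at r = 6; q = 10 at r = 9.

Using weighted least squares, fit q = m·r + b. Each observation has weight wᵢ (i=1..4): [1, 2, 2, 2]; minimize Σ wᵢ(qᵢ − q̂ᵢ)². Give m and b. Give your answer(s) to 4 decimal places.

m = 1.2660, b = -1.9394

The normal equations are: 270·m + 36·b = 272;  36·m + 7·b = 32.
Eliminating b: 7·(row 1) − 36·(row 2) gives 594·m = 7·272 − 36·32 = 752, so m = 376/297.
Then b = (32 − 36·(376/297))/7 = -64/33.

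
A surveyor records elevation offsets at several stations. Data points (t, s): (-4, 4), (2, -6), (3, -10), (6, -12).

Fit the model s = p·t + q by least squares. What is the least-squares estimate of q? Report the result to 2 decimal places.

With design matrix X, XᵀX = [[65, 7]; [7, 4]] and Xᵀs = [-130, -24]ᵀ.
Determinant 65·4 − 7² = 211.
p = ((-130)·4 − 7·(-24))/211 = -352/211; q = (65·(-24) − 7·(-130))/211 = -650/211.

q = -3.08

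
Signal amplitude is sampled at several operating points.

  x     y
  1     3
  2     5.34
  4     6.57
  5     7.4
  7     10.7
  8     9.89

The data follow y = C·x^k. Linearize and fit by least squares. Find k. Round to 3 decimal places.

Linearized form: ln y = k·ln x + ln C. From the 6 transformed points,
XᵀX = [[13.1032, 7.7142]; [7.7142, 6]], rhs = [16.3695, 11.3196]ᵀ  (here Σln x = 7.7142, Σ(ln x)² = 13.1032, Σln y = 11.3196, Σln x·ln y = 16.3695).
Slope k = (n·Σln x·ln y − Σln x·Σln y)/(n·Σ(ln x)² − (Σln x)²) = (6·16.3695 − 7.7142·11.3196)/19.1098 = 0.57013; ln C = (Σln y − k·Σln x)/n = 1.15358.

k = 0.570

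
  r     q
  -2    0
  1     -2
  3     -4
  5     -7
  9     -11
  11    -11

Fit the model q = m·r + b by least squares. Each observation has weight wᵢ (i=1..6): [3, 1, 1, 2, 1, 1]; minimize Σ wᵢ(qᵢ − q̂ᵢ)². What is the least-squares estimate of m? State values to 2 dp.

Compute the Gram sums: Σwᵢ·r·r = 274, Σwᵢ·r = 28, Σwᵢ·1 = 9.
Right-hand side: Σwᵢ·r·q = -304, Σwᵢ·q = -42.
So XᵀWX·[m, b]ᵀ = XᵀWq: [[274, 28]; [28, 9]]·[m, b]ᵀ = [-304, -42]ᵀ.
Eliminating b: 9·(row 1) − 28·(row 2) gives 1682·m = 9·(-304) − 28·(-42) = -1560, so m = -780/841.
Then b = ((-42) − 28·(-780/841))/9 = -1498/841.

m = -0.93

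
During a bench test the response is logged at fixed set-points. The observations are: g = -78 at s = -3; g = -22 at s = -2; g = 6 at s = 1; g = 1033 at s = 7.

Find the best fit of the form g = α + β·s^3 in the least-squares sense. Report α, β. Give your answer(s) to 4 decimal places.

α = 2.7133, β = 3.0037

Normal-equation sums: Σ1 = 4, Σs^3 = 309, Σs^3·s^3 = 118443.
For Aᵀg: Σg = 939, Σs^3·g = 356607.
Determinant 4·118443 − 309² = 378291.
α = (939·118443 − 309·356607)/378291 = 342138/126097; β = (4·356607 − 309·939)/378291 = 378759/126097.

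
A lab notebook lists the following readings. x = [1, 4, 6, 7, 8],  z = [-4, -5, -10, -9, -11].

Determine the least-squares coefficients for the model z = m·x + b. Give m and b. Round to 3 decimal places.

m = -1.045, b = -2.364

Sums needed: Σx·x = 166, Σx = 26, Σ1 = 5.
Moment sums: Σx·z = -235, Σz = -39.
det = 166·5 − 26² = 154.
m = ((-235)·5 − 26·(-39))/154 = -23/22; b = (166·(-39) − 26·(-235))/154 = -26/11.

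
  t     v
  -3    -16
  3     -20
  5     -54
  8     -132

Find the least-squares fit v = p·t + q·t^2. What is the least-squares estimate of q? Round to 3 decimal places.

Entries of MᵀM: Σt·t = 107, Σt·t^2 = 637, Σt^2·t^2 = 4883.
Right-hand side: Σt·v = -1338, Σt^2·v = -10122.
Determinant 107·4883 − 637² = 116712.
p = ((-1338)·4883 − 637·(-10122))/116712 = -7145/9726; q = (107·(-10122) − 637·(-1338))/116712 = -19229/9726.

q = -1.977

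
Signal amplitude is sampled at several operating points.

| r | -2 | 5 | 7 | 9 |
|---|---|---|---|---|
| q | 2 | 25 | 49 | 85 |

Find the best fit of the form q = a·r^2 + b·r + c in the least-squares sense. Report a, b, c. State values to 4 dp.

The normal system MᵀM·[a, b, c]ᵀ = Mᵀq is [[9603, 1189, 159]; [1189, 159, 19]; [159, 19, 4]]·[a, b, c]ᵀ = [9919, 1229, 161]ᵀ.
Solving the 3×3 system (Gaussian elimination) gives a = 4058/3755, b = -1229/18775, c = -44996/18775.

a = 1.0807, b = -0.0655, c = -2.3966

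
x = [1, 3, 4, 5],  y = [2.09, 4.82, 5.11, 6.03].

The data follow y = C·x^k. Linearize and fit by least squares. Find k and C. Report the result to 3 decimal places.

k = 0.659, C = 2.137

Let Y = ln y. Fitting Y = k·ln x + ln C by least squares:
Σln x = 4.0943, Σ(ln x)² = 5.7191, Σln y = 5.7379, Σln x·ln y = 6.8809.
Normal system: [[5.7191, 4.0943]; [4.0943, 4]]·[k, ln C]ᵀ = [6.8809, 5.7379]ᵀ.
Solving (det = 6.1125): k = 0.65945, ln C = 0.75947, so C = exp(0.75947) = 2.13714.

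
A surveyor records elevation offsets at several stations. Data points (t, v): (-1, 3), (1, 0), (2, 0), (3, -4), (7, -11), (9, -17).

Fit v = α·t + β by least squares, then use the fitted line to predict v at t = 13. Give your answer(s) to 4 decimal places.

The normal system MᵀM·[α, β]ᵀ = Mᵀv is [[145, 21]; [21, 6]]·[α, β]ᵀ = [-245, -29]ᵀ.
Δ = 145·6 − 21² = 429.
α = ((-245)·6 − 21·(-29))/429 = -287/143; β = (145·(-29) − 21·(-245))/429 = 940/429.
At t = 13: v̂ = (-287/143)·(13) + (940/429)·(1) = -10253/429.

v̂ = -23.8998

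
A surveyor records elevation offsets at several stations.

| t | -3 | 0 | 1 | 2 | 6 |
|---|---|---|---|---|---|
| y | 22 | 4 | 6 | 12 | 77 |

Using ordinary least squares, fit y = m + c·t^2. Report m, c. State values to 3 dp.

Entries of XᵀX: Σ1 = 5, Σt^2 = 50, Σt^2·t^2 = 1394.
Moment sums: Σy = 121, Σt^2·y = 3024.
So XᵀX·[m, c]ᵀ = Xᵀy: [[5, 50]; [50, 1394]]·[m, c]ᵀ = [121, 3024]ᵀ.
det = 5·1394 − 50² = 4470.
m = (121·1394 − 50·3024)/4470 = 8737/2235; c = (5·3024 − 50·121)/4470 = 907/447.

m = 3.909, c = 2.029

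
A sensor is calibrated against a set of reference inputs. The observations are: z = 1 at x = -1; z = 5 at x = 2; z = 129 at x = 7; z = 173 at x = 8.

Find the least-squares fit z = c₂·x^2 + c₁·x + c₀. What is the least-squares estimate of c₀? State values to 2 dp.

Compute the Gram sums: Σx^2·x^2 = 6514, Σx^2·x = 862, Σx^2 = 118, Σx·x = 118, Σx = 16, Σ1 = 4.
For Mᵀz: Σx^2·z = 17414, Σx·z = 2296, Σz = 308.
MᵀM·[c₂, c₁, c₀]ᵀ = Mᵀz becomes [[6514, 862, 118]; [862, 118, 16]; [118, 16, 4]]·[c₂, c₁, c₀]ᵀ = [17414, 2296, 308]ᵀ.
Solving the 3×3 system (Gaussian elimination) gives c₂ = 5792/1947, c₁ = -1156/649, c₀ = -643/177.

c₀ = -3.63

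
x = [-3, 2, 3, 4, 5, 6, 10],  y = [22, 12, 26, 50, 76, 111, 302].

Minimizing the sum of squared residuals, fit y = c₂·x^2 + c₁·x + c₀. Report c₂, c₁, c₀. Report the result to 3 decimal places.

c₂ = 2.947, c₁ = 0.943, c₀ = -1.847

Normal-equation sums: Σx^2·x^2 = 12355, Σx^2·x = 1413, Σx^2 = 199, Σx·x = 199, Σx = 27, Σ1 = 7.
Moment sums: Σx^2·y = 37376, Σx·y = 4302, Σy = 599.
MᵀM·[c₂, c₁, c₀]ᵀ = Mᵀy becomes [[12355, 1413, 199]; [1413, 199, 27]; [199, 27, 7]]·[c₂, c₁, c₀]ᵀ = [37376, 4302, 599]ᵀ.
Inverting the 3×3 Gram matrix, [c₂, c₁, c₀]ᵀ = [752113/255206, 240633/255206, -235656/127603]ᵀ.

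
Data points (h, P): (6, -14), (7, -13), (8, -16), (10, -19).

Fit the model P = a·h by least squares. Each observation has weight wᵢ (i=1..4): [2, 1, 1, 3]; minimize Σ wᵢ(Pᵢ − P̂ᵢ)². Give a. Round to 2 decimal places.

a = -1.97

Compute the Gram sums: Σwᵢ·h·h = 485.
Moment sums: Σwᵢ·h·P = -957.
a = (-957)/485 = -1.9732.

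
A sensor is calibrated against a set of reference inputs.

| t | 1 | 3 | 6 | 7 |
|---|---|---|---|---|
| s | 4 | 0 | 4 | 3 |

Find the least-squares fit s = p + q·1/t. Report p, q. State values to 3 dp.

Compute the Gram sums: Σ1 = 4, Σ1/t = 23/14, Σ1/t·1/t = 2045/1764.
Right-hand side: Σs = 11, Σ1/t·s = 107/21.
Normal equations: [[4, 23/14]; [23/14, 2045/1764]]·[p, q]ᵀ = [11, 107/21]ᵀ.
Eliminating q: (2045/1764)·(row 1) − (23/14)·(row 2) gives (3419/1764)·p = (2045/1764)·11 − (23/14)·(107/21) = 7729/1764, so p = 7729/3419.
Then q = ((107/21) − (23/14)·(7729/3419))/(2045/1764) = 4074/3419.

p = 2.261, q = 1.192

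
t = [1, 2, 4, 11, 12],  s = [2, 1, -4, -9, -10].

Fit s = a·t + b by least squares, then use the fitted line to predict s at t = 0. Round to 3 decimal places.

Forming MᵀM = [[286, 30]; [30, 5]] and Mᵀs = [-231, -20]ᵀ gives MᵀM·[a, b]ᵀ = Mᵀs.
Eliminating b: 5·(row 1) − 30·(row 2) gives 530·a = 5·(-231) − 30·(-20) = -555, so a = -111/106.
Then b = ((-20) − 30·(-111/106))/5 = 121/53.
At t = 0: ŝ = (-111/106)·(0) + (121/53)·(1) = 121/53.

ŝ = 2.283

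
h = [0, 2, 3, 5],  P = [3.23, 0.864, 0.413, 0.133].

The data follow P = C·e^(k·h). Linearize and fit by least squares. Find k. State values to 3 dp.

k = -0.642

Linearized form: ln P = k·h + ln C. From the 4 transformed points,
Σh = 10.0000, Σ(h)² = 38.0000, Σln P = -1.8754, Σh·ln P = -13.0323.
Normal system: [[38.0000, 10.0000]; [10.0000, 4]]·[k, ln C]ᵀ = [-13.0323, -1.8754]ᵀ.
Slope k = (n·Σh·ln P − Σh·Σln P)/(n·Σ(h)² − (Σh)²) = (4·-13.0323 − 10.0000·-1.8754)/52.0000 = -0.64183; ln C = (Σln P − k·Σh)/n = 1.13572.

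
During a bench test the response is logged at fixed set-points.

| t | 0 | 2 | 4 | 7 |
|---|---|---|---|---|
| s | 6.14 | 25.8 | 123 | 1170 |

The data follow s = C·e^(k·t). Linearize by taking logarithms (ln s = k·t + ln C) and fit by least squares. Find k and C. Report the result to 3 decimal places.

k = 0.753, C = 5.981

Linearized form: ln s = k·t + ln C. From the 4 transformed points,
Σt = 13.0000, Σ(t)² = 69.0000, Σln s = 16.9421, Σt·ln s = 75.2028.
Normal system: [[69.0000, 13.0000]; [13.0000, 4]]·[k, ln C]ᵀ = [75.2028, 16.9421]ᵀ.
Slope k = (n·Σt·ln s − Σt·Σln s)/(n·Σ(t)² − (Σt)²) = (4·75.2028 − 13.0000·16.9421)/107.0000 = 0.75293; ln C = (Σln s − k·Σt)/n = 1.78852, so C = exp(1.78852) = 5.98058.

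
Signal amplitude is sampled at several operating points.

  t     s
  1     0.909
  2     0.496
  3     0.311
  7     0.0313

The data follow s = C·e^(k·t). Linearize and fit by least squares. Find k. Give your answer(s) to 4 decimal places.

k = -0.5594

Taking logs, ln s = k·t + ln C, so regress ln s on t.
Sums: Σt = 13.0000, Σ(t)² = 63.0000, Σln s = -5.4287, Σt·ln s = -29.2506.
Normal system: [[63.0000, 13.0000]; [13.0000, 4]]·[k, ln C]ᵀ = [-29.2506, -5.4287]ᵀ.
Slope k = (n·Σt·ln s − Σt·Σln s)/(n·Σ(t)² − (Σt)²) = (4·-29.2506 − 13.0000·-5.4287)/83.0000 = -0.55939; ln C = (Σln s − k·Σt)/n = 0.46085.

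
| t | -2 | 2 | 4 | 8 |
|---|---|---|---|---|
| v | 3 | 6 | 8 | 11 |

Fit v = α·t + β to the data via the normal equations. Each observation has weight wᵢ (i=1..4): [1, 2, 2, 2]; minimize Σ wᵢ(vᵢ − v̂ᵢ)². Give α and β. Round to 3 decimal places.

Entries of XᵀWX: Σwᵢ·t·t = 172, Σwᵢ·t = 26, Σwᵢ·1 = 7.
Right-hand side: Σwᵢ·t·v = 258, Σwᵢ·v = 53.
So XᵀWX·[α, β]ᵀ = XᵀWv: [[172, 26]; [26, 7]]·[α, β]ᵀ = [258, 53]ᵀ.
Determinant 172·7 − 26² = 528.
α = (258·7 − 26·53)/528 = 107/132; β = (172·53 − 26·258)/528 = 301/66.

α = 0.811, β = 4.561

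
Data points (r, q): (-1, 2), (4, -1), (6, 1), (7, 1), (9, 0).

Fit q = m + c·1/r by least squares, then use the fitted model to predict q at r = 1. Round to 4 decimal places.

The normal equations are: 5·m + (-83/252)·c = 3;  (-83/252)·m + (71317/63504)·c = -163/84.
Eliminating c: (71317/63504)·(row 1) − (-83/252)·(row 2) gives (21856/3969)·m = (71317/63504)·3 − (-83/252)·(-163/84) = 14447/5292, so m = 43341/87424.
Then c = ((-163/84) − (-83/252)·(43341/87424))/(71317/63504) = -34587/21856.
At r = 1: q̂ = (43341/87424)·(1) + (-34587/21856)·(1) = -95007/87424.

q̂ = -1.0867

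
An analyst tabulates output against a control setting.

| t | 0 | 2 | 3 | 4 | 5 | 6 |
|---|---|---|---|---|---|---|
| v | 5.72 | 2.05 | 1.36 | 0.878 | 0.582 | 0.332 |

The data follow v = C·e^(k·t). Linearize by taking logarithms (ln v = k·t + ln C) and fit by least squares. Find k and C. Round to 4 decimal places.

k = -0.4629, C = 5.5236

Let Y = ln v. Fitting Y = k·t + ln C by least squares:
AᵀA = [[90.0000, 20.0000]; [20.0000, 6]], rhs = [-7.4844, 0.9953]ᵀ  (here Σt = 20.0000, Σ(t)² = 90.0000, Σln v = 0.9953, Σt·ln v = -7.4844).
Slope k = (n·Σt·ln v − Σt·Σln v)/(n·Σ(t)² − (Σt)²) = (6·-7.4844 − 20.0000·0.9953)/140.0000 = -0.46294; ln C = (Σln v − k·Σt)/n = 1.70903, so C = exp(1.70903) = 5.52360.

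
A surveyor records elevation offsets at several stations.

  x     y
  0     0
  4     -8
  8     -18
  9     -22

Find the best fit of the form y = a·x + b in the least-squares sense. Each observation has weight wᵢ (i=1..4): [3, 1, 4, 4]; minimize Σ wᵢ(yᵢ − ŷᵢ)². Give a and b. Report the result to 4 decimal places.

a = -2.3902, b = 0.3415

MᵀWM·[a, b]ᵀ = MᵀWy reads: 596·a + 72·b = -1400;  72·a + 12·b = -168.
(Σwᵢ·x·x = 596, Σwᵢ·x = 72, Σwᵢ·1 = 12, Σwᵢ·x·y = -1400, Σwᵢ·y = -168.)
Determinant 596·12 − 72² = 1968.
a = ((-1400)·12 − 72·(-168))/1968 = -98/41; b = (596·(-168) − 72·(-1400))/1968 = 14/41.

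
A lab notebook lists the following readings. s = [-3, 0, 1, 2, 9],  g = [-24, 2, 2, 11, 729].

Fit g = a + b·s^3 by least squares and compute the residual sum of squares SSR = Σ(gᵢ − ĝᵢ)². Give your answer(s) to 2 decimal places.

The normal equations are: 5·a + 711·b = 720;  711·a + 532235·b = 532179.
Determinant 5·532235 − 711² = 2155654.
a = (720·532235 − 711·532179)/2155654 = 4829931/2155654; b = (5·532179 − 711·720)/2155654 = 2148975/2155654.
Residuals: 728349/1077827, -518623/2155654, -1333799/1077827, 1690463/2155654, 19530/1077827; SSR = 5736639/2155654.

SSR = 2.66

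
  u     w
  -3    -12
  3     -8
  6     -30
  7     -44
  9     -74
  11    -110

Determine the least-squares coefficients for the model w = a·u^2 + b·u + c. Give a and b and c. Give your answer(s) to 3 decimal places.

a = -0.973, b = 0.751, c = -1.021

Forming MᵀM = [[25061, 2619, 305]; [2619, 305, 33]; [305, 33, 6]] and Mᵀw = [-22720, -2352, -278]ᵀ gives MᵀM·[a, b, c]ᵀ = Mᵀw.
Solving the 3×3 system (Gaussian elimination) gives a = -428707/440770, b = 330963/440770, c = -225017/220385.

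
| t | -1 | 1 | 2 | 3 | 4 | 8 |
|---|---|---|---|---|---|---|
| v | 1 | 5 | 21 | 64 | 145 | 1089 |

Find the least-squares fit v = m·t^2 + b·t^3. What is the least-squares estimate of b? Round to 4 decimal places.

b = 1.9791

Forming AᵀA = [[4451, 34067]; [34067, 267035]] and Aᵀv = [72682, 568748]ᵀ gives AᵀA·[m, b]ᵀ = Aᵀv.
Δ = 4451·267035 − 34067² = 28012296.
m = (72682·267035 − 34067·568748)/28012296 = 16549877/14006148; b = (4451·568748 − 34067·72682)/28012296 = 27719827/14006148.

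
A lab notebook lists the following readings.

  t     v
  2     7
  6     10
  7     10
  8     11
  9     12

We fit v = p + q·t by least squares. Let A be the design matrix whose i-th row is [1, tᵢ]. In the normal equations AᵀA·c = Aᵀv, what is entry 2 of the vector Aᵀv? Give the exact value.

Entry 2 ↔ basis t, so (Aᵀv)_{2} = Σᵢ (t)·vᵢ = (2)·(7) + (6)·(10) + (7)·(10) + (8)·(11) + (9)·(12) = 340.

340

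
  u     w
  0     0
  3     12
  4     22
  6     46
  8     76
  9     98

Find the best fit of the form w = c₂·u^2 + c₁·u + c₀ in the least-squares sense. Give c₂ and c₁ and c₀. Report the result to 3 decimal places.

Sums needed: Σu^2·u^2 = 12290, Σu^2·u = 1548, Σu^2 = 206, Σu·u = 206, Σu = 30, Σ1 = 6.
Moment sums: Σu^2·w = 14918, Σu·w = 1890, Σw = 254.
Inverting the 3×3 Gram matrix, [c₂, c₁, c₀]ᵀ = [38/35, 36/35, -3/35]ᵀ.

c₂ = 1.086, c₁ = 1.029, c₀ = -0.086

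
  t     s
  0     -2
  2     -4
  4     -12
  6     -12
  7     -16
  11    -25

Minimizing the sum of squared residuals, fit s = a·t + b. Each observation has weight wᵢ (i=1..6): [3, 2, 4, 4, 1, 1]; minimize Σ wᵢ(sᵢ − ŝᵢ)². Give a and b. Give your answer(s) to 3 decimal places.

Setting ∂/∂a … = 0 gives: 386·a + 62·b = -883;  62·a + 15·b = -151.
Δ = 386·15 − 62² = 1946.
a = ((-883)·15 − 62·(-151))/1946 = -3883/1946; b = (386·(-151) − 62·(-883))/1946 = -1770/973.

a = -1.995, b = -1.819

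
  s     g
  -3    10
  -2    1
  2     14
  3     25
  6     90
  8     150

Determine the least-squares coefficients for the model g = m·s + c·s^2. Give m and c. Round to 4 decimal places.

m = 2.8514, c = 1.9941

XᵀX·[m, c]ᵀ = Xᵀg reads: 126·m + 728·c = 1811;  728·m + 5586·c = 13215.
(Σs·s = 126, Σs·s^2 = 728, Σs^2·s^2 = 5586, Σs·g = 1811, Σs^2·g = 13215.)
Determinant 126·5586 − 728² = 173852.
m = (1811·5586 − 728·13215)/173852 = 35409/12418; c = (126·13215 − 728·1811)/173852 = 24763/12418.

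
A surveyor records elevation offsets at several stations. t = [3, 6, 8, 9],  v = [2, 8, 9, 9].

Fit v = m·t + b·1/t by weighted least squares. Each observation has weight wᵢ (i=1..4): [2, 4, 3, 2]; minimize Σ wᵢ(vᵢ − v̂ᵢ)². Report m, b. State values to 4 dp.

m = 1.1736, b = -2.1438

Setting ∂/∂m … = 0 gives: 516·m + 11·b = 582;  11·m + (2099/5184)·b = 289/24.
(Σwᵢ·t·t = 516, Σwᵢ·t·1/t = 11, Σwᵢ·1/t·1/t = 2099/5184, Σwᵢ·t·v = 582, Σwᵢ·1/t·v = 289/24.)
Determinant 516·(2099/5184) − 11² = 37985/432.
m = (582·(2099/5184) − 11·(289/24))/(37985/432) = 89159/75970; b = (516·(289/24) − 11·582)/(37985/432) = -81432/37985.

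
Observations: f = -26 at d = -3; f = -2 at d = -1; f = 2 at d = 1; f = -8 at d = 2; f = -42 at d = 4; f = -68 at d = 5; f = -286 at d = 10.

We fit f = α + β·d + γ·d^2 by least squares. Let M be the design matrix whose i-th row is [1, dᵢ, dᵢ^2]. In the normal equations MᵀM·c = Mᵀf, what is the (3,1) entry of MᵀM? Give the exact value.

156

Row 3 ↔ basis d^2, column 1 ↔ basis 1, so (MᵀM)_{3,1} = Σᵢ d^2 = (9)·(1) + (1)·(1) + (1)·(1) + (4)·(1) + (16)·(1) + (25)·(1) + (100)·(1) = 156.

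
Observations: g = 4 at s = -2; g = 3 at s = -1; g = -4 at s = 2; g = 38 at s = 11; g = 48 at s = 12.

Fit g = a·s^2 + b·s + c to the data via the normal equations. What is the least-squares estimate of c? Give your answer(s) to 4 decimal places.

Setting ∂/∂a … = 0 gives: 35410·a + 3058·b + 274·c = 11513;  3058·a + 274·b + 22·c = 975;  274·a + 22·b + 5·c = 89.
Inverting the 3×3 Gram matrix, [a, b, c]ᵀ = [118967/228216, -492287/228216, -24257/19018]ᵀ.

c = -1.2755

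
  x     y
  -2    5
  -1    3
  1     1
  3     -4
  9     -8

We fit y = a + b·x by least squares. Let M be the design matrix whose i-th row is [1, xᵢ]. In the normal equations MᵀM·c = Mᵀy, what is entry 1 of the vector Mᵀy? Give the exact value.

Entry 1 ↔ basis 1, so (Mᵀy)_{1} = Σᵢ yᵢ = (1)·(5) + (1)·(3) + (1)·(1) + (1)·(-4) + (1)·(-8) = -3.

-3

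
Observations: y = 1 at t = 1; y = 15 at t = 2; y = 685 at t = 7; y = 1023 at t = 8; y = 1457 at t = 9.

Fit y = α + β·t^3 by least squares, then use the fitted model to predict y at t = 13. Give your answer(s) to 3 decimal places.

ŷ = 4393.000

Forming MᵀM = [[5, 1593]; [1593, 911299]] and Mᵀy = [3181, 1821005]ᵀ gives MᵀM·[α, β]ᵀ = Mᵀy.
Eliminating β: 911299·(row 1) − 1593·(row 2) gives 2018846·α = 911299·3181 − 1593·1821005 = -2018846, so α = -1.
Then β = (1821005 − 1593·(-1))/911299 = 2.
At t = 13: ŷ = (-1)·(1) + (2)·(2197) = 4393.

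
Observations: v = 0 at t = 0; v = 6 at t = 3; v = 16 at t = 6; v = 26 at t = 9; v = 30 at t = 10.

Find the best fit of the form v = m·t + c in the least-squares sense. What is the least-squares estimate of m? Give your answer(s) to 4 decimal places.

Sums needed: Σt·t = 226, Σt = 28, Σ1 = 5.
Right-hand side: Σt·v = 648, Σv = 78.
AᵀA·[m, c]ᵀ = Aᵀv becomes [[226, 28]; [28, 5]]·[m, c]ᵀ = [648, 78]ᵀ.
Eliminating c: 5·(row 1) − 28·(row 2) gives 346·m = 5·648 − 28·78 = 1056, so m = 528/173.
Then c = (78 − 28·(528/173))/5 = -258/173.

m = 3.0520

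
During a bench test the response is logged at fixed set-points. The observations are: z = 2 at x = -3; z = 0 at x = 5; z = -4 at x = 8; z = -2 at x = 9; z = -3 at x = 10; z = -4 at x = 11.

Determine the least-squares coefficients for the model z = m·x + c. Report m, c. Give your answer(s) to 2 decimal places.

m = -0.43, c = 1.00

Entries of MᵀM: Σx·x = 400, Σx = 40, Σ1 = 6.
Moment sums: Σx·z = -130, Σz = -11.
So MᵀM·[m, c]ᵀ = Mᵀz: [[400, 40]; [40, 6]]·[m, c]ᵀ = [-130, -11]ᵀ.
Δ = 400·6 − 40² = 800.
m = ((-130)·6 − 40·(-11))/800 = -17/40; c = (400·(-11) − 40·(-130))/800 = 1.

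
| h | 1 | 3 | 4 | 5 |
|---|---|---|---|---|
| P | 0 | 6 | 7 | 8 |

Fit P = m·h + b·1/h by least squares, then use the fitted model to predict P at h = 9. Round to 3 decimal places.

Normal-equation sums: Σh·h = 51, Σh·1/h = 4, Σ1/h·1/h = 4369/3600.
Right-hand side: Σh·P = 86, Σ1/h·P = 107/20.
MᵀM·[m, b]ᵀ = MᵀP becomes [[51, 4]; [4, 4369/3600]]·[m, b]ᵀ = [86, 107/20]ᵀ.
det = 51·(4369/3600) − 4² = 55073/1200.
m = (86·(4369/3600) − 4·(107/20))/(55073/1200) = 298694/165219; b = (51·(107/20) − 4·86)/(55073/1200) = -85380/55073.
At h = 9: P̂ = (298694/165219)·(9) + (-85380/55073)·(1/9) = 2659786/165219.

P̂ = 16.099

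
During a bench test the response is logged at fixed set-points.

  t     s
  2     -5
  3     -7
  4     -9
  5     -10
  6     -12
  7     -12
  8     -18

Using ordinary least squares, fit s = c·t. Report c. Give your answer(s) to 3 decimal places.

c = -2.054

Entries of AᵀA: Σt·t = 203.
Right-hand side: Σt·s = -417.
Normal equations: [[203]]·[c]ᵀ = [-417]ᵀ.
c = (-417)/203 = -2.05419.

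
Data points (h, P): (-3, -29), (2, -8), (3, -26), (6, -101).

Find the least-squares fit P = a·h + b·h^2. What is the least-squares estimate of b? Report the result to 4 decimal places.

b = -2.9489

Normal-equation sums: Σh·h = 58, Σh·h^2 = 224, Σh^2·h^2 = 1474.
Right-hand side: Σh·P = -613, Σh^2·P = -4163.
Δ = 58·1474 − 224² = 35316.
a = ((-613)·1474 − 224·(-4163))/35316 = 4825/5886; b = (58·(-4163) − 224·(-613))/35316 = -17357/5886.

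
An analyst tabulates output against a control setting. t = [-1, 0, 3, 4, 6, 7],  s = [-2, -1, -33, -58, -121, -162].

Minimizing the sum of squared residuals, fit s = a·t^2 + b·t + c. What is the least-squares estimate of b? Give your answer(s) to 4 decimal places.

b = -1.9917

Sums needed: Σt^2·t^2 = 4035, Σt^2·t = 649, Σt^2 = 111, Σt·t = 111, Σt = 19, Σ1 = 6.
Right-hand side: Σt^2·s = -13521, Σt·s = -2189, Σs = -377.
XᵀX·[a, b, c]ᵀ = Xᵀs becomes [[4035, 649, 111]; [649, 111, 19]; [111, 19, 6]]·[a, b, c]ᵀ = [-13521, -2189, -377]ᵀ.
Inverting the 3×3 Gram matrix, [a, b, c]ᵀ = [-22031/7332, -24339/12220, -17191/18330]ᵀ.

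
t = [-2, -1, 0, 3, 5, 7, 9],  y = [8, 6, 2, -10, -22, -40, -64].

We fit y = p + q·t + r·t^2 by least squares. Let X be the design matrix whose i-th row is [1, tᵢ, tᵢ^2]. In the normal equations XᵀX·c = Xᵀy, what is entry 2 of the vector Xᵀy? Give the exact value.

Entry 2 ↔ basis t, so (Xᵀy)_{2} = Σᵢ (t)·yᵢ = (-2)·(8) + (-1)·(6) + (0)·(2) + (3)·(-10) + (5)·(-22) + (7)·(-40) + (9)·(-64) = -1018.

-1018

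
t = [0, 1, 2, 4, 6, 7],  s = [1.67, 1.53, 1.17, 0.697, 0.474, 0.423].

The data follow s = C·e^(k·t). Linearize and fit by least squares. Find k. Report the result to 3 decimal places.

k = -0.211

Linearized form: ln s = k·t + ln C. From the 6 transformed points,
AᵀA = [[106.0000, 20.0000]; [20.0000, 6]], rhs = [-11.2066, -0.8728]ᵀ  (here Σt = 20.0000, Σ(t)² = 106.0000, Σln s = -0.8728, Σt·ln s = -11.2066).
Slope k = (n·Σt·ln s − Σt·Σln s)/(n·Σ(t)² − (Σt)²) = (6·-11.2066 − 20.0000·-0.8728)/236.0000 = -0.21095; ln C = (Σln s − k·Σt)/n = 0.55769.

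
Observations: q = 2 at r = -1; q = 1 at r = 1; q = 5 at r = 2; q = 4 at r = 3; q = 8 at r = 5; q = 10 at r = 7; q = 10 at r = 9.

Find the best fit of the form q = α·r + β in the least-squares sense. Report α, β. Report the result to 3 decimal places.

α = 0.986, β = 2.051

Setting ∂/∂α … = 0 gives: 170·α + 26·β = 221;  26·α + 7·β = 40.
det = 170·7 − 26² = 514.
α = (221·7 − 26·40)/514 = 507/514; β = (170·40 − 26·221)/514 = 527/257.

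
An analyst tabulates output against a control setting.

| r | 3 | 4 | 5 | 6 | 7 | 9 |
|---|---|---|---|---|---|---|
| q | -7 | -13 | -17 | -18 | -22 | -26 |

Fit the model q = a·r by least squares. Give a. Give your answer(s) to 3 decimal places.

a = -3.028

Compute the Gram sums: Σr·r = 216.
And Σr·q = -654.
Normal equations: [[216]]·[a]ᵀ = [-654]ᵀ.
a = (-654)/216 = -3.02778.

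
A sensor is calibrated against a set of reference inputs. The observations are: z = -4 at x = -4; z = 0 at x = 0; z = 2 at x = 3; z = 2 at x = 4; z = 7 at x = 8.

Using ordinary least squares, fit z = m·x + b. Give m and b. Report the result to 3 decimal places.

m = 0.874, b = -0.522

Compute the Gram sums: Σx·x = 105, Σx = 11, Σ1 = 5.
For Aᵀz: Σx·z = 86, Σz = 7.
So AᵀA·[m, b]ᵀ = Aᵀz: [[105, 11]; [11, 5]]·[m, b]ᵀ = [86, 7]ᵀ.
det = 105·5 − 11² = 404.
m = (86·5 − 11·7)/404 = 353/404; b = (105·7 − 11·86)/404 = -211/404.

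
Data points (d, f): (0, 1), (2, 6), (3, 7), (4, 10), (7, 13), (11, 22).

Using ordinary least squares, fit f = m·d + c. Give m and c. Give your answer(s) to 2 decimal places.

m = 1.81, c = 1.68

Setting ∂/∂m … = 0 gives: 199·m + 27·c = 406;  27·m + 6·c = 59.
(Σd·d = 199, Σd = 27, Σ1 = 6, Σd·f = 406, Σf = 59.)
Eliminating c: 6·(row 1) − 27·(row 2) gives 465·m = 6·406 − 27·59 = 843, so m = 281/155.
Then c = (59 − 27·(281/155))/6 = 779/465.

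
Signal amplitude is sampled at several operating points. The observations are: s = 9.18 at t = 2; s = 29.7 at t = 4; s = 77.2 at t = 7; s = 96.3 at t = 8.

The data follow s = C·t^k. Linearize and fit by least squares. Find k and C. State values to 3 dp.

Taking logs, ln s = k·ln t + ln C, so regress ln s on ln t.
Σln t = 6.1048, Σ(ln t)² = 10.5129, Σln s = 14.5220, Σln t·ln s = 24.1933.
Equations: 10.5129·k + 6.1048·ln C = 24.1933;  6.1048·k + 4·ln C = 14.5220.
Δ = 10.5129·4 − (6.1048)² = 4.7831; k = (24.1933·4 − 6.1048·14.5220)/4.7831 = 1.69749, ln C = (10.5129·14.5220 − 6.1048·24.1933)/4.7831 = 1.03981, so C = exp(1.03981) = 2.82868.

k = 1.697, C = 2.829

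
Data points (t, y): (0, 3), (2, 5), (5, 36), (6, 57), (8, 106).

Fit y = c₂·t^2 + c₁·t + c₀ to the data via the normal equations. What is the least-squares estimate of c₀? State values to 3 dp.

Entries of AᵀA: Σt^2·t^2 = 6033, Σt^2·t = 861, Σt^2 = 129, Σt·t = 129, Σt = 21, Σ1 = 5.
Moment sums: Σt^2·y = 9756, Σt·y = 1380, Σy = 207.
So AᵀA·[c₂, c₁, c₀]ᵀ = Aᵀy: [[6033, 861, 129]; [861, 129, 21]; [129, 21, 5]]·[c₂, c₁, c₀]ᵀ = [9756, 1380, 207]ᵀ.
Solving the 3×3 system (Gaussian elimination) gives c₂ = 298/147, c₁ = -281/84, c₀ = 617/196.

c₀ = 3.148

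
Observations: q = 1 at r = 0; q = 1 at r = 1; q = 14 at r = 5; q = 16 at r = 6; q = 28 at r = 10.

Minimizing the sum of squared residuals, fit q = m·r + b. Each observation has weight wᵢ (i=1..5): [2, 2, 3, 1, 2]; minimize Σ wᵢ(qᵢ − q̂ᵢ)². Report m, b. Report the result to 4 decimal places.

m = 2.8150, b = -0.3044

From the data, Σwᵢ·r·r = 313, Σwᵢ·r = 43, Σwᵢ·1 = 10.
Moment sums: Σwᵢ·r·q = 868, Σwᵢ·q = 118.
So MᵀWM·[m, b]ᵀ = MᵀWq: [[313, 43]; [43, 10]]·[m, b]ᵀ = [868, 118]ᵀ.
det = 313·10 − 43² = 1281.
m = (868·10 − 43·118)/1281 = 1202/427; b = (313·118 − 43·868)/1281 = -130/427.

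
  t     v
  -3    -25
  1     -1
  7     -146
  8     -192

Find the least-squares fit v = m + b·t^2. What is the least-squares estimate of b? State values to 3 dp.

Compute the Gram sums: Σ1 = 4, Σt^2 = 123, Σt^2·t^2 = 6579.
And Σv = -364, Σt^2·v = -19668.
So XᵀX·[m, b]ᵀ = Xᵀv: [[4, 123]; [123, 6579]]·[m, b]ᵀ = [-364, -19668]ᵀ.
Eliminating b: 6579·(row 1) − 123·(row 2) gives 11187·m = 6579·(-364) − 123·(-19668) = 24408, so m = 24/11.
Then b = ((-19668) − 123·(24/11))/6579 = -100/33.

b = -3.030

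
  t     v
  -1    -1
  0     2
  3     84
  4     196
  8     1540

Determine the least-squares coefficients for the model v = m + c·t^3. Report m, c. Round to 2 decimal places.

Entries of AᵀA: Σ1 = 5, Σt^3 = 602, Σt^3·t^3 = 266970.
And Σv = 1821, Σt^3·v = 803293.
So AᵀA·[m, c]ᵀ = Aᵀv: [[5, 602]; [602, 266970]]·[m, c]ᵀ = [1821, 803293]ᵀ.
Eliminating c: 266970·(row 1) − 602·(row 2) gives 972446·m = 266970·1821 − 602·803293 = 2569984, so m = 1284992/486223.
Then c = (803293 − 602·(1284992/486223))/266970 = 2920223/972446.

m = 2.64, c = 3.00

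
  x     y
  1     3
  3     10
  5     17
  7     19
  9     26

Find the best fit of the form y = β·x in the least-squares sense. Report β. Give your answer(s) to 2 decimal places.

From the data, Σx·x = 165.
And Σx·y = 485.
Normal equations: [[165]]·[β]ᵀ = [485]ᵀ.
Hence β = 485 / 165 ≈ 2.93939.

β = 2.94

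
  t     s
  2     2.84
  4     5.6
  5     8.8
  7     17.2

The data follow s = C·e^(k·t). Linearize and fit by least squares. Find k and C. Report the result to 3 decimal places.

k = 0.364, C = 1.363

Linearized form: ln s = k·t + ln C. From the 4 transformed points,
Σt = 18.0000, Σ(t)² = 94.0000, Σln s = 7.7862, Σt·ln s = 39.7668.
Normal system: [[94.0000, 18.0000]; [18.0000, 4]]·[k, ln C]ᵀ = [39.7668, 7.7862]ᵀ.
Slope k = (n·Σt·ln s − Σt·Σln s)/(n·Σ(t)² − (Σt)²) = (4·39.7668 − 18.0000·7.7862)/52.0000 = 0.36375; ln C = (Σln s − k·Σt)/n = 0.30968, so C = exp(0.30968) = 1.36299.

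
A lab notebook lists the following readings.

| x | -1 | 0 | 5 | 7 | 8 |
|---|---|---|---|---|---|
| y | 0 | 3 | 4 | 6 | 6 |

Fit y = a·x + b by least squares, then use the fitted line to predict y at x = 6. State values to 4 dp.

Entries of MᵀM: Σx·x = 139, Σx = 19, Σ1 = 5.
Moment sums: Σx·y = 110, Σy = 19.
MᵀM·[a, b]ᵀ = Mᵀy becomes [[139, 19]; [19, 5]]·[a, b]ᵀ = [110, 19]ᵀ.
Eliminating b: 5·(row 1) − 19·(row 2) gives 334·a = 5·110 − 19·19 = 189, so a = 189/334.
Then b = (19 − 19·(189/334))/5 = 551/334.
At x = 6: ŷ = (189/334)·(6) + (551/334)·(1) = 1685/334.

ŷ = 5.0449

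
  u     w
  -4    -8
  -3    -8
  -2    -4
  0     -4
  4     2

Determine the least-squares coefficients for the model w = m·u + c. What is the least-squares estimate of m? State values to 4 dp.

The normal equations are: 45·m + (-5)·c = 72;  (-5)·m + 5·c = -22.
(Σu·u = 45, Σu = -5, Σ1 = 5, Σu·w = 72, Σw = -22.)
Determinant 45·5 − (-5)² = 200.
m = (72·5 − (-5)·(-22))/200 = 5/4; c = (45·(-22) − (-5)·72)/200 = -63/20.

m = 1.2500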